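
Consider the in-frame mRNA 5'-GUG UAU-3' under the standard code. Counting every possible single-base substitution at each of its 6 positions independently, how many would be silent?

Codon 1 (GUG, Val): 3 synonymous substitutions.
Codon 2 (UAU, Tyr): 1 synonymous substitution.
Total: 3 + 1 = 4.

4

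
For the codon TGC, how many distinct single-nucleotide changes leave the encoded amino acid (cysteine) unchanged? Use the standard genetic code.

Position 1: none → 0 synonymous.
Position 2: none → 0 synonymous.
Position 3: TGT → 1 synonymous.
Total: 0 + 0 + 1 = 1.

1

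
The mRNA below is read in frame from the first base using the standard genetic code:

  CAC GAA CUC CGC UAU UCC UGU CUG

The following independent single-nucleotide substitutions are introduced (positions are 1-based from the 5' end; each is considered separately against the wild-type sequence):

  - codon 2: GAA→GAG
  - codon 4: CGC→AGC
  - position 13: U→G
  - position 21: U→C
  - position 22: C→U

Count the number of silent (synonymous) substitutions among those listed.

3

Codon 2: GAA (Glu) → GAG (Glu) — synonymous.
Codon 4: CGC (Arg) → AGC (Ser) — missense.
Codon 5: UAU (Tyr) → GAU (Asp) — missense.
Codon 7: UGU (Cys) → UGC (Cys) — synonymous.
Codon 8: CUG (Leu) → UUG (Leu) — synonymous.
Synonymous: 3 of 5.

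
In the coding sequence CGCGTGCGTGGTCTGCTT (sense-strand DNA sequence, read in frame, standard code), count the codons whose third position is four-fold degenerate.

6

Codon 1 CGC (Arg): third position 4-fold.
Codon 2 GTG (Val): third position 4-fold.
Codon 3 CGT (Arg): third position 4-fold.
Codon 4 GGT (Gly): third position 4-fold.
Codon 5 CTG (Leu): third position 4-fold.
Codon 6 CTT (Leu): third position 4-fold.
Four-fold degenerate third positions: 6.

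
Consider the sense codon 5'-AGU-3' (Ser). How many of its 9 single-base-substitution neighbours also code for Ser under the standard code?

Position 1: none → 0 synonymous.
Position 2: none → 0 synonymous.
Position 3: AGC → 1 synonymous.
Total: 0 + 0 + 1 = 1.

1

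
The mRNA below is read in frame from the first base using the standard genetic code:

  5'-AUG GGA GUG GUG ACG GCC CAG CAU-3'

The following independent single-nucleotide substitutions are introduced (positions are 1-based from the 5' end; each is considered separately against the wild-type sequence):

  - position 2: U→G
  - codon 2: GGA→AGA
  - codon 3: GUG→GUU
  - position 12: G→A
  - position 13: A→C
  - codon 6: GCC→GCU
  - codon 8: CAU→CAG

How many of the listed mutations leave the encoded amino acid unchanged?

Codon 1: AUG (Met) → AGG (Arg) — missense.
Codon 2: GGA (Gly) → AGA (Arg) — missense.
Codon 3: GUG (Val) → GUU (Val) — synonymous.
Codon 4: GUG (Val) → GUA (Val) — synonymous.
Codon 5: ACG (Thr) → CCG (Pro) — missense.
Codon 6: GCC (Ala) → GCU (Ala) — synonymous.
Codon 8: CAU (His) → CAG (Gln) — missense.
Synonymous: 3 of 7.

3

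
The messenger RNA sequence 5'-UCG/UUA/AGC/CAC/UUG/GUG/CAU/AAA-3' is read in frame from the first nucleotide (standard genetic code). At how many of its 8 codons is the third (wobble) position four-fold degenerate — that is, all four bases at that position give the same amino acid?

2

Codon 1 UCG (Ser): third position 4-fold.
Codon 2 UUA (Leu): third position 2-fold.
Codon 3 AGC (Ser): third position 2-fold.
Codon 4 CAC (His): third position 2-fold.
Codon 5 UUG (Leu): third position 2-fold.
Codon 6 GUG (Val): third position 4-fold.
Codon 7 CAU (His): third position 2-fold.
Codon 8 AAA (Lys): third position 2-fold.
Four-fold degenerate third positions: 2.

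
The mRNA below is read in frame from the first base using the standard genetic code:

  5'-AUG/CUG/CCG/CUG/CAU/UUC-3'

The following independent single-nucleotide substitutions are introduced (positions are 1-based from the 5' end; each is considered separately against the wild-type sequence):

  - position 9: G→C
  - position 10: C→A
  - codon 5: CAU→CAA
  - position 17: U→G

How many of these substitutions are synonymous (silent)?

1

Codon 3: CCG (Pro) → CCC (Pro) — synonymous.
Codon 4: CUG (Leu) → AUG (Met) — missense.
Codon 5: CAU (His) → CAA (Gln) — missense.
Codon 6: UUC (Phe) → UGC (Cys) — missense.
Synonymous: 1 of 4.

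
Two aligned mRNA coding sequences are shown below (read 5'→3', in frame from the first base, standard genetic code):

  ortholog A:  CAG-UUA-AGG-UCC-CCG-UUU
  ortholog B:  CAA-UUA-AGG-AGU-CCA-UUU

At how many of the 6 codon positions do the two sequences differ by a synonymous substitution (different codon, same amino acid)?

3

Codon 1: CAG Gln / CAA Gln — synonymous.
Codon 2: UUA Leu / UUA Leu — identical.
Codon 3: AGG Arg / AGG Arg — identical.
Codon 4: UCC Ser / AGU Ser — synonymous.
Codon 5: CCG Pro / CCA Pro — synonymous.
Codon 6: UUU Phe / UUU Phe — identical.
Synonymous differences: 3.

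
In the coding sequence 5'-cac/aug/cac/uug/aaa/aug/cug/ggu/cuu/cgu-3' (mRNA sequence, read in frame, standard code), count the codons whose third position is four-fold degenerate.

Codon 1 CAC (His): third position 2-fold.
Codon 2 AUG (Met): third position 1-fold.
Codon 3 CAC (His): third position 2-fold.
Codon 4 UUG (Leu): third position 2-fold.
Codon 5 AAA (Lys): third position 2-fold.
Codon 6 AUG (Met): third position 1-fold.
Codon 7 CUG (Leu): third position 4-fold.
Codon 8 GGU (Gly): third position 4-fold.
Codon 9 CUU (Leu): third position 4-fold.
Codon 10 CGU (Arg): third position 4-fold.
Four-fold degenerate third positions: 4.

4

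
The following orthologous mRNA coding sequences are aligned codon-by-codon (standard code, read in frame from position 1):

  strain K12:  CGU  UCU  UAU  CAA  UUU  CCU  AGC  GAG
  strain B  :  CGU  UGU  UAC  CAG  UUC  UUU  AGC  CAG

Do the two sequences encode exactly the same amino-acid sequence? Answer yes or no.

no

Codon 1: CGU Arg / CGU Arg — identical.
Codon 2: UCU Ser / UGU Cys — nonsynonymous.
Codon 3: UAU Tyr / UAC Tyr — synonymous.
Codon 4: CAA Gln / CAG Gln — synonymous.
Codon 5: UUU Phe / UUC Phe — synonymous.
Codon 6: CCU Pro / UUU Phe — nonsynonymous.
Codon 7: AGC Ser / AGC Ser — identical.
Codon 8: GAG Glu / CAG Gln — nonsynonymous.
Nonsynonymous differences: 3 → different protein.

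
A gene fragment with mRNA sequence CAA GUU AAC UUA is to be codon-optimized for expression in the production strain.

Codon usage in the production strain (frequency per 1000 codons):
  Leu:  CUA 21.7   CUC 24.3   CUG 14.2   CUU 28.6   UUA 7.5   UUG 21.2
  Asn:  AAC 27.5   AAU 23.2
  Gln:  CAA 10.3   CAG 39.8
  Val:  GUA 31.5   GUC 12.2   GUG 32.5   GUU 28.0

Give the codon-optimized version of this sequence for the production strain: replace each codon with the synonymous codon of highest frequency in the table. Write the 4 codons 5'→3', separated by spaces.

CAG GUG AAC CUU

Codon 1 (Gln): best is CAG at 39.8.
Codon 2 (Val): best is GUG at 32.5.
Codon 3 (Asn): best is AAC at 27.5.
Codon 4 (Leu): best is CUU at 28.6.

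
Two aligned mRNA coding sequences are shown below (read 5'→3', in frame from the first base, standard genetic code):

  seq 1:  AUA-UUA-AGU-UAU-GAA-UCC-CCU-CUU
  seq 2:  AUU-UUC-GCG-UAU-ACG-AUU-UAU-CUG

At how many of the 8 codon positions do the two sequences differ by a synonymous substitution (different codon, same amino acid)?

Codon 1: AUA Ile / AUU Ile — synonymous.
Codon 2: UUA Leu / UUC Phe — nonsynonymous.
Codon 3: AGU Ser / GCG Ala — nonsynonymous.
Codon 4: UAU Tyr / UAU Tyr — identical.
Codon 5: GAA Glu / ACG Thr — nonsynonymous.
Codon 6: UCC Ser / AUU Ile — nonsynonymous.
Codon 7: CCU Pro / UAU Tyr — nonsynonymous.
Codon 8: CUU Leu / CUG Leu — synonymous.
Synonymous differences: 2.

2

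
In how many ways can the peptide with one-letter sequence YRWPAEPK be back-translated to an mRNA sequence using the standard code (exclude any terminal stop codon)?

Tyr: 2 codons.
Arg: 6 codons.
Trp: 1 codon.
Pro: 4 codons.
Ala: 4 codons.
Glu: 2 codons.
Pro: 4 codons.
Lys: 2 codons.
2 × 6 × 1 × 4 × 4 × 2 × 4 × 2 = 3072.

3072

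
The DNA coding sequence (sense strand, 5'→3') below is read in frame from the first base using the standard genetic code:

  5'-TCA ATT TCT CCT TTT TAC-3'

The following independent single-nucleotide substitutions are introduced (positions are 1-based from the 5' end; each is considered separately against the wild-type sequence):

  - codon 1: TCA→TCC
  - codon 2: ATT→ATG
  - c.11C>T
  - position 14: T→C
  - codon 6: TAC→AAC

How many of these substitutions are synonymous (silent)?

Codon 1: TCA (Ser) → TCC (Ser) — synonymous.
Codon 2: ATT (Ile) → ATG (Met) — missense.
Codon 4: CCT (Pro) → CTT (Leu) — missense.
Codon 5: TTT (Phe) → TCT (Ser) — missense.
Codon 6: TAC (Tyr) → AAC (Asn) — missense.
Synonymous: 1 of 5.

1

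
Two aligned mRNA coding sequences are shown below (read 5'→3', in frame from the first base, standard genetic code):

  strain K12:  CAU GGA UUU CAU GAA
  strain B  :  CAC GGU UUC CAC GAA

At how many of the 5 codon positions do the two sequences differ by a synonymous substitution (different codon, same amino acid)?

Codon 1: CAU His / CAC His — synonymous.
Codon 2: GGA Gly / GGU Gly — synonymous.
Codon 3: UUU Phe / UUC Phe — synonymous.
Codon 4: CAU His / CAC His — synonymous.
Codon 5: GAA Glu / GAA Glu — identical.
Synonymous differences: 4.

4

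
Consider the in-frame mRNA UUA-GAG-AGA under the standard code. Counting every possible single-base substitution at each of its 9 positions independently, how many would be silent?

Codon 1 (UUA, Leu): 2 synonymous substitutions.
Codon 2 (GAG, Glu): 1 synonymous substitution.
Codon 3 (AGA, Arg): 2 synonymous substitutions.
Total: 2 + 1 + 2 = 5.

5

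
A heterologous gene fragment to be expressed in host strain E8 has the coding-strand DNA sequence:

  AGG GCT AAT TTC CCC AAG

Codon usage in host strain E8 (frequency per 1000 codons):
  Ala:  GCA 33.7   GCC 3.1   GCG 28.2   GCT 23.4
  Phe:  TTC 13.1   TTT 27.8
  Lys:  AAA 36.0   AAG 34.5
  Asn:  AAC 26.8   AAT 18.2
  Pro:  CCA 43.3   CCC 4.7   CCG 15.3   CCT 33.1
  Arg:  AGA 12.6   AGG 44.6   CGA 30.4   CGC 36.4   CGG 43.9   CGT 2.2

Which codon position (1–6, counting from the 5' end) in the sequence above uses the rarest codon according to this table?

5

Codon 1 AGG (Arg): 44.6 per 1000.
Codon 2 GCT (Ala): 23.4 per 1000.
Codon 3 AAT (Asn): 18.2 per 1000.
Codon 4 TTC (Phe): 13.1 per 1000.
Codon 5 CCC (Pro): 4.7 per 1000.
Codon 6 AAG (Lys): 34.5 per 1000.
Lowest frequency is 4.7 at codon 5.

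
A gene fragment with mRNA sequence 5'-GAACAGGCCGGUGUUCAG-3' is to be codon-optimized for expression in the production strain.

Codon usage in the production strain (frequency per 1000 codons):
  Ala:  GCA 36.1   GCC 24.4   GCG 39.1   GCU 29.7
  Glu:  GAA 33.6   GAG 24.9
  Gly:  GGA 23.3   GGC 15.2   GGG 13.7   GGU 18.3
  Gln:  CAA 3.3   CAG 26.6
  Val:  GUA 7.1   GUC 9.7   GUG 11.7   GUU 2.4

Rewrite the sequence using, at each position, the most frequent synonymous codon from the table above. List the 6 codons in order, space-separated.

GAA CAG GCG GGA GUG CAG

Codon 1 (Glu): best is GAA at 33.6.
Codon 2 (Gln): best is CAG at 26.6.
Codon 3 (Ala): best is GCG at 39.1.
Codon 4 (Gly): best is GGA at 23.3.
Codon 5 (Val): best is GUG at 11.7.
Codon 6 (Gln): best is CAG at 26.6.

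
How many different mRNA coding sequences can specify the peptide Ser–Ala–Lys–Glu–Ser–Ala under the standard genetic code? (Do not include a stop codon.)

Ser: 6 codons.
Ala: 4 codons.
Lys: 2 codons.
Glu: 2 codons.
Ser: 6 codons.
Ala: 4 codons.
6 × 4 × 2 × 2 × 6 × 4 = 2304.

2304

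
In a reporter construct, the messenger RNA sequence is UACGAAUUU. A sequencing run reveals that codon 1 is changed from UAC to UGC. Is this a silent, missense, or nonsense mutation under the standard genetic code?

Position 2 falls in codon 1: UAC → Tyr.
After the substitution the codon is UGC → Cys.
Tyr ≠ Cys, so this is a missense mutation.

missense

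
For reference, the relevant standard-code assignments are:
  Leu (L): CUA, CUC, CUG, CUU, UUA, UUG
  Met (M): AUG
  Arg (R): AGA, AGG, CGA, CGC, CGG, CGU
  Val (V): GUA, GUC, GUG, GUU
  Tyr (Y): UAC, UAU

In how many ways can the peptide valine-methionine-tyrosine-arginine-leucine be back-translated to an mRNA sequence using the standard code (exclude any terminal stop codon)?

288

Val: 4 codons.
Met: 1 codon.
Tyr: 2 codons.
Arg: 6 codons.
Leu: 6 codons.
4 × 1 × 2 × 6 × 6 = 288.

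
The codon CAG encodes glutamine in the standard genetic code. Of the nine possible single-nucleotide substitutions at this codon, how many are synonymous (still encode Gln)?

1

Position 1: none → 0 synonymous.
Position 2: none → 0 synonymous.
Position 3: CAA → 1 synonymous.
Total: 0 + 0 + 1 = 1.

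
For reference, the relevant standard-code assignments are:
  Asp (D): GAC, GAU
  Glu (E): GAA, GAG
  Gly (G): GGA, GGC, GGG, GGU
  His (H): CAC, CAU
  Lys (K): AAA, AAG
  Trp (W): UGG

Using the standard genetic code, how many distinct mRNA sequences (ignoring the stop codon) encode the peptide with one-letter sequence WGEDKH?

Trp: 1 codon.
Gly: 4 codons.
Glu: 2 codons.
Asp: 2 codons.
Lys: 2 codons.
His: 2 codons.
1 × 4 × 2 × 2 × 2 × 2 = 64.

64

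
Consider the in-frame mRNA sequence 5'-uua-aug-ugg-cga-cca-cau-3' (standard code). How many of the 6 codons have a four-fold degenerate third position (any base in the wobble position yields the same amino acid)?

2

Codon 1 UUA (Leu): third position 2-fold.
Codon 2 AUG (Met): third position 1-fold.
Codon 3 UGG (Trp): third position 1-fold.
Codon 4 CGA (Arg): third position 4-fold.
Codon 5 CCA (Pro): third position 4-fold.
Codon 6 CAU (His): third position 2-fold.
Four-fold degenerate third positions: 2.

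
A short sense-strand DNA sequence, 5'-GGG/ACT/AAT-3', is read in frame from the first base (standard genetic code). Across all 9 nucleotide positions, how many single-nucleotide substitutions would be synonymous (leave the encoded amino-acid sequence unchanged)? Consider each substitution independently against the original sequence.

Codon 1 (GGG, Gly): 3 synonymous substitutions.
Codon 2 (ACT, Thr): 3 synonymous substitutions.
Codon 3 (AAT, Asn): 1 synonymous substitution.
Total: 3 + 3 + 1 = 7.

7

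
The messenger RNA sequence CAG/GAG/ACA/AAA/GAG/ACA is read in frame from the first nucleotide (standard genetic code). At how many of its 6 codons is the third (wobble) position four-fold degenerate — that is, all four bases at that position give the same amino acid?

Codon 1 CAG (Gln): third position 2-fold.
Codon 2 GAG (Glu): third position 2-fold.
Codon 3 ACA (Thr): third position 4-fold.
Codon 4 AAA (Lys): third position 2-fold.
Codon 5 GAG (Glu): third position 2-fold.
Codon 6 ACA (Thr): third position 4-fold.
Four-fold degenerate third positions: 2.

2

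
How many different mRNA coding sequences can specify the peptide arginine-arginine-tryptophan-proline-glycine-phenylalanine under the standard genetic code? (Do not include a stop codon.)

1152

Arg: 6 codons.
Arg: 6 codons.
Trp: 1 codon.
Pro: 4 codons.
Gly: 4 codons.
Phe: 2 codons.
6 × 6 × 1 × 4 × 4 × 2 = 1152.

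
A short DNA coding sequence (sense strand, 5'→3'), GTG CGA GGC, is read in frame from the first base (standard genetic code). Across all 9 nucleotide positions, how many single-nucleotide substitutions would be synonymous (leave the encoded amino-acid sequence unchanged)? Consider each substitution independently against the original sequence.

10

Codon 1 (GTG, Val): 3 synonymous substitutions.
Codon 2 (CGA, Arg): 4 synonymous substitutions.
Codon 3 (GGC, Gly): 3 synonymous substitutions.
Total: 3 + 4 + 3 = 10.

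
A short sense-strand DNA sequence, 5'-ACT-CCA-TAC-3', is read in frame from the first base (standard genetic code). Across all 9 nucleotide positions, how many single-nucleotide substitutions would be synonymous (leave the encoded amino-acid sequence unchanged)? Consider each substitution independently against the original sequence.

Codon 1 (ACT, Thr): 3 synonymous substitutions.
Codon 2 (CCA, Pro): 3 synonymous substitutions.
Codon 3 (TAC, Tyr): 1 synonymous substitution.
Total: 3 + 3 + 1 = 7.

7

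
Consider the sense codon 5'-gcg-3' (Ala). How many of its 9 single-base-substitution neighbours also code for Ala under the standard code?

Position 1: none → 0 synonymous.
Position 2: none → 0 synonymous.
Position 3: GCU, GCC, GCA → 3 synonymous.
Total: 0 + 0 + 3 = 3.

3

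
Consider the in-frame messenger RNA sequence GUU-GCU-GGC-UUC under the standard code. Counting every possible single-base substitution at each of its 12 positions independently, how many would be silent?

10

Codon 1 (GUU, Val): 3 synonymous substitutions.
Codon 2 (GCU, Ala): 3 synonymous substitutions.
Codon 3 (GGC, Gly): 3 synonymous substitutions.
Codon 4 (UUC, Phe): 1 synonymous substitution.
Total: 3 + 3 + 3 + 1 = 10.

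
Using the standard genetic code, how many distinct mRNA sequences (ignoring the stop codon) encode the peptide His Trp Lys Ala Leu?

His: 2 codons.
Trp: 1 codon.
Lys: 2 codons.
Ala: 4 codons.
Leu: 6 codons.
2 × 1 × 2 × 4 × 6 = 96.

96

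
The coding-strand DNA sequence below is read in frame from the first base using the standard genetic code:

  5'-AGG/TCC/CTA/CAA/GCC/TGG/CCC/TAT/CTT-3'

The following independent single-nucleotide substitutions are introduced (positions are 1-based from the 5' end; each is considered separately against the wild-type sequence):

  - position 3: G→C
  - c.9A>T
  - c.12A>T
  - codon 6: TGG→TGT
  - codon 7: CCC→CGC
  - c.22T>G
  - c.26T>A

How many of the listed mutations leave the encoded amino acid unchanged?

1

Codon 1: AGG (Arg) → AGC (Ser) — missense.
Codon 3: CTA (Leu) → CTT (Leu) — synonymous.
Codon 4: CAA (Gln) → CAT (His) — missense.
Codon 6: TGG (Trp) → TGT (Cys) — missense.
Codon 7: CCC (Pro) → CGC (Arg) — missense.
Codon 8: TAT (Tyr) → GAT (Asp) — missense.
Codon 9: CTT (Leu) → CAT (His) — missense.
Synonymous: 1 of 7.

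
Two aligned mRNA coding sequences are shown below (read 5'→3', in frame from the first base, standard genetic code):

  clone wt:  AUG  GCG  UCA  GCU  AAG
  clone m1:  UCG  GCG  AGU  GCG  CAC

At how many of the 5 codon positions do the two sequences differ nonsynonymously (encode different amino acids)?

Codon 1: AUG Met / UCG Ser — nonsynonymous.
Codon 2: GCG Ala / GCG Ala — identical.
Codon 3: UCA Ser / AGU Ser — synonymous.
Codon 4: GCU Ala / GCG Ala — synonymous.
Codon 5: AAG Lys / CAC His — nonsynonymous.
Nonsynonymous differences: 2.

2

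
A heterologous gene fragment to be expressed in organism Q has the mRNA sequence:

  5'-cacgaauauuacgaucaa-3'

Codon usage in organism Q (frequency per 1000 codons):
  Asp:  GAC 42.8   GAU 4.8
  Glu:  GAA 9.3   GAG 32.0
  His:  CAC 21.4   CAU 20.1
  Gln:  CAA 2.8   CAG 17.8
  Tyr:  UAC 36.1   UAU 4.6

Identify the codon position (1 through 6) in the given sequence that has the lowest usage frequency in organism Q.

6

Codon 1 CAC (His): 21.4 per 1000.
Codon 2 GAA (Glu): 9.3 per 1000.
Codon 3 UAU (Tyr): 4.6 per 1000.
Codon 4 UAC (Tyr): 36.1 per 1000.
Codon 5 GAU (Asp): 4.8 per 1000.
Codon 6 CAA (Gln): 2.8 per 1000.
Lowest frequency is 2.8 at codon 6.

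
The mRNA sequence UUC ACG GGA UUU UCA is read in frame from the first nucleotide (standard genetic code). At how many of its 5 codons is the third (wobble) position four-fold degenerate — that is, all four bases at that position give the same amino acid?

3

Codon 1 UUC (Phe): third position 2-fold.
Codon 2 ACG (Thr): third position 4-fold.
Codon 3 GGA (Gly): third position 4-fold.
Codon 4 UUU (Phe): third position 2-fold.
Codon 5 UCA (Ser): third position 4-fold.
Four-fold degenerate third positions: 3.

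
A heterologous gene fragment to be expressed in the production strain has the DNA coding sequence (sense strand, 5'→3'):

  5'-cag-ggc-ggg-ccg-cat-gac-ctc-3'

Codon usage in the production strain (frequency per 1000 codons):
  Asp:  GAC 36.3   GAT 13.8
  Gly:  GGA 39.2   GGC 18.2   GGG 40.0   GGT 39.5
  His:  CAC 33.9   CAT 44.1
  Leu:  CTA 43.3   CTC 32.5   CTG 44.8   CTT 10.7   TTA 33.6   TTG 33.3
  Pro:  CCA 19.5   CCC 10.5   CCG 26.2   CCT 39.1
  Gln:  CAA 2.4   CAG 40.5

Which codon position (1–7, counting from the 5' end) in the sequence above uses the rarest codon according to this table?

2

Codon 1 CAG (Gln): 40.5 per 1000.
Codon 2 GGC (Gly): 18.2 per 1000.
Codon 3 GGG (Gly): 40.0 per 1000.
Codon 4 CCG (Pro): 26.2 per 1000.
Codon 5 CAT (His): 44.1 per 1000.
Codon 6 GAC (Asp): 36.3 per 1000.
Codon 7 CTC (Leu): 32.5 per 1000.
Lowest frequency is 18.2 at codon 2.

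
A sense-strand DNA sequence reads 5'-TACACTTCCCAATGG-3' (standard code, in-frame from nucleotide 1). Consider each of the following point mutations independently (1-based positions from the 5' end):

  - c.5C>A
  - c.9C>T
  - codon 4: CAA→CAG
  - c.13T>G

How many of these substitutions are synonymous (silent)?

Codon 2: ACT (Thr) → AAT (Asn) — missense.
Codon 3: TCC (Ser) → TCT (Ser) — synonymous.
Codon 4: CAA (Gln) → CAG (Gln) — synonymous.
Codon 5: TGG (Trp) → GGG (Gly) — missense.
Synonymous: 2 of 4.

2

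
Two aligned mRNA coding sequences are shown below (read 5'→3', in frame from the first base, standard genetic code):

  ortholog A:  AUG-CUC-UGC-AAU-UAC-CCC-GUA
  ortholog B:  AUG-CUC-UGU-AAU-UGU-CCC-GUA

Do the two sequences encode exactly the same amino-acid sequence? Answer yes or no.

no

Codon 1: AUG Met / AUG Met — identical.
Codon 2: CUC Leu / CUC Leu — identical.
Codon 3: UGC Cys / UGU Cys — synonymous.
Codon 4: AAU Asn / AAU Asn — identical.
Codon 5: UAC Tyr / UGU Cys — nonsynonymous.
Codon 6: CCC Pro / CCC Pro — identical.
Codon 7: GUA Val / GUA Val — identical.
Nonsynonymous differences: 1 → different protein.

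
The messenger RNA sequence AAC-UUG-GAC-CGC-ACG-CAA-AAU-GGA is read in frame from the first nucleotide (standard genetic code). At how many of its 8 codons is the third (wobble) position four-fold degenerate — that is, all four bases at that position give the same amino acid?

Codon 1 AAC (Asn): third position 2-fold.
Codon 2 UUG (Leu): third position 2-fold.
Codon 3 GAC (Asp): third position 2-fold.
Codon 4 CGC (Arg): third position 4-fold.
Codon 5 ACG (Thr): third position 4-fold.
Codon 6 CAA (Gln): third position 2-fold.
Codon 7 AAU (Asn): third position 2-fold.
Codon 8 GGA (Gly): third position 4-fold.
Four-fold degenerate third positions: 3.

3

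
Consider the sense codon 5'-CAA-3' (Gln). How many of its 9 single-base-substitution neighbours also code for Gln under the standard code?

Position 1: none → 0 synonymous.
Position 2: none → 0 synonymous.
Position 3: CAG → 1 synonymous.
Total: 0 + 0 + 1 = 1.

1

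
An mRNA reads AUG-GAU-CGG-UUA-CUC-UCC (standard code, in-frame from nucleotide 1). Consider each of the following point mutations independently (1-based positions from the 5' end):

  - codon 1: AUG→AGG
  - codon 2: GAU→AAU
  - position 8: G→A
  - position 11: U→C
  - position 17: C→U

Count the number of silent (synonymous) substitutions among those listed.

0

Codon 1: AUG (Met) → AGG (Arg) — missense.
Codon 2: GAU (Asp) → AAU (Asn) — missense.
Codon 3: CGG (Arg) → CAG (Gln) — missense.
Codon 4: UUA (Leu) → UCA (Ser) — missense.
Codon 6: UCC (Ser) → UUC (Phe) — missense.
Synonymous: 0 of 5.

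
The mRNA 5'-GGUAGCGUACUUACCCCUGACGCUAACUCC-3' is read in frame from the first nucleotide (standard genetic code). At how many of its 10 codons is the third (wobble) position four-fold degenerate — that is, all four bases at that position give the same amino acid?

7

Codon 1 GGU (Gly): third position 4-fold.
Codon 2 AGC (Ser): third position 2-fold.
Codon 3 GUA (Val): third position 4-fold.
Codon 4 CUU (Leu): third position 4-fold.
Codon 5 ACC (Thr): third position 4-fold.
Codon 6 CCU (Pro): third position 4-fold.
Codon 7 GAC (Asp): third position 2-fold.
Codon 8 GCU (Ala): third position 4-fold.
Codon 9 AAC (Asn): third position 2-fold.
Codon 10 UCC (Ser): third position 4-fold.
Four-fold degenerate third positions: 7.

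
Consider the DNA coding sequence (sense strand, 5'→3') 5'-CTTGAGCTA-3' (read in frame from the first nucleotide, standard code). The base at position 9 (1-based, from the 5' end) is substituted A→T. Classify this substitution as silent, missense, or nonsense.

silent

Position 9 falls in codon 3: CTA → Leu.
After the substitution the codon is CTT → Leu.
Both encode Leu, so the change is synonymous.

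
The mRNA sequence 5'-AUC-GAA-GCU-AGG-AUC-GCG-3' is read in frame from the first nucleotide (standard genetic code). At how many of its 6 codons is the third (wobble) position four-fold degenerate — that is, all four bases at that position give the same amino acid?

Codon 1 AUC (Ile): third position 3-fold.
Codon 2 GAA (Glu): third position 2-fold.
Codon 3 GCU (Ala): third position 4-fold.
Codon 4 AGG (Arg): third position 2-fold.
Codon 5 AUC (Ile): third position 3-fold.
Codon 6 GCG (Ala): third position 4-fold.
Four-fold degenerate third positions: 2.

2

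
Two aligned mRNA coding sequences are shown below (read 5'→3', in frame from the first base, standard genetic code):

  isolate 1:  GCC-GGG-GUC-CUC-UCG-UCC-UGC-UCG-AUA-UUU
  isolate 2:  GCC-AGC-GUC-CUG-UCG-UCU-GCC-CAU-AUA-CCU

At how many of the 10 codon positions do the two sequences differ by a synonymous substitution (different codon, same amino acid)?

Codon 1: GCC Ala / GCC Ala — identical.
Codon 2: GGG Gly / AGC Ser — nonsynonymous.
Codon 3: GUC Val / GUC Val — identical.
Codon 4: CUC Leu / CUG Leu — synonymous.
Codon 5: UCG Ser / UCG Ser — identical.
Codon 6: UCC Ser / UCU Ser — synonymous.
Codon 7: UGC Cys / GCC Ala — nonsynonymous.
Codon 8: UCG Ser / CAU His — nonsynonymous.
Codon 9: AUA Ile / AUA Ile — identical.
Codon 10: UUU Phe / CCU Pro — nonsynonymous.
Synonymous differences: 2.

2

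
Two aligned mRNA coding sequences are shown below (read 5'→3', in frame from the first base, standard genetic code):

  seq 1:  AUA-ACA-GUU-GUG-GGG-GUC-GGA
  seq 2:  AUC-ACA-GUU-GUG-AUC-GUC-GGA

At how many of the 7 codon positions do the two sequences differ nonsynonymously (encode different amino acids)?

1

Codon 1: AUA Ile / AUC Ile — synonymous.
Codon 2: ACA Thr / ACA Thr — identical.
Codon 3: GUU Val / GUU Val — identical.
Codon 4: GUG Val / GUG Val — identical.
Codon 5: GGG Gly / AUC Ile — nonsynonymous.
Codon 6: GUC Val / GUC Val — identical.
Codon 7: GGA Gly / GGA Gly — identical.
Nonsynonymous differences: 1.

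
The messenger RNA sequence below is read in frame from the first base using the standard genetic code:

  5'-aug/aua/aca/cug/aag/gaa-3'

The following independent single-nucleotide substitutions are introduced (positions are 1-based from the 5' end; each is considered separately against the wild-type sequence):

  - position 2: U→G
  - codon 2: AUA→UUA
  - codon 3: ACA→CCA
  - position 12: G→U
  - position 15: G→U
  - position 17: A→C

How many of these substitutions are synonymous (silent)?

1

Codon 1: AUG (Met) → AGG (Arg) — missense.
Codon 2: AUA (Ile) → UUA (Leu) — missense.
Codon 3: ACA (Thr) → CCA (Pro) — missense.
Codon 4: CUG (Leu) → CUU (Leu) — synonymous.
Codon 5: AAG (Lys) → AAU (Asn) — missense.
Codon 6: GAA (Glu) → GCA (Ala) — missense.
Synonymous: 1 of 6.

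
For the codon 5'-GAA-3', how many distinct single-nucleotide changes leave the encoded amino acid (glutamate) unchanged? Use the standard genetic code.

Position 1: none → 0 synonymous.
Position 2: none → 0 synonymous.
Position 3: GAG → 1 synonymous.
Total: 0 + 0 + 1 = 1.

1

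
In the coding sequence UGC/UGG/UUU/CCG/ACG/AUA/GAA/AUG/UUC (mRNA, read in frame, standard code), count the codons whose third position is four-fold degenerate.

Codon 1 UGC (Cys): third position 2-fold.
Codon 2 UGG (Trp): third position 1-fold.
Codon 3 UUU (Phe): third position 2-fold.
Codon 4 CCG (Pro): third position 4-fold.
Codon 5 ACG (Thr): third position 4-fold.
Codon 6 AUA (Ile): third position 3-fold.
Codon 7 GAA (Glu): third position 2-fold.
Codon 8 AUG (Met): third position 1-fold.
Codon 9 UUC (Phe): third position 2-fold.
Four-fold degenerate third positions: 2.

2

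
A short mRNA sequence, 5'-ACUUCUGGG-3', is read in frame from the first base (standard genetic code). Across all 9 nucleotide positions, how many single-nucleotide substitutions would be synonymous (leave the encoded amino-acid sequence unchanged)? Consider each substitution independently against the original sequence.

9

Codon 1 (ACU, Thr): 3 synonymous substitutions.
Codon 2 (UCU, Ser): 3 synonymous substitutions.
Codon 3 (GGG, Gly): 3 synonymous substitutions.
Total: 3 + 3 + 3 = 9.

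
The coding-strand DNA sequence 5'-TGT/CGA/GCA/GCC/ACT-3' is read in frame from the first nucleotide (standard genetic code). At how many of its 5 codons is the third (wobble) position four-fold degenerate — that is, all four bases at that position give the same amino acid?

4

Codon 1 TGT (Cys): third position 2-fold.
Codon 2 CGA (Arg): third position 4-fold.
Codon 3 GCA (Ala): third position 4-fold.
Codon 4 GCC (Ala): third position 4-fold.
Codon 5 ACT (Thr): third position 4-fold.
Four-fold degenerate third positions: 4.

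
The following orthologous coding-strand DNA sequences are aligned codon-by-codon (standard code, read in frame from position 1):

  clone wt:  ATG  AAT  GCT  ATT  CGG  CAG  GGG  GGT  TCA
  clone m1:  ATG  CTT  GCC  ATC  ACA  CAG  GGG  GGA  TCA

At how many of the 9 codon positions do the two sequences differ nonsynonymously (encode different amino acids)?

Codon 1: ATG Met / ATG Met — identical.
Codon 2: AAT Asn / CTT Leu — nonsynonymous.
Codon 3: GCT Ala / GCC Ala — synonymous.
Codon 4: ATT Ile / ATC Ile — synonymous.
Codon 5: CGG Arg / ACA Thr — nonsynonymous.
Codon 6: CAG Gln / CAG Gln — identical.
Codon 7: GGG Gly / GGG Gly — identical.
Codon 8: GGT Gly / GGA Gly — synonymous.
Codon 9: TCA Ser / TCA Ser — identical.
Nonsynonymous differences: 2.

2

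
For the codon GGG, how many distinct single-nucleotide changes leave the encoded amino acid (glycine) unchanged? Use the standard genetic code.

Position 1: none → 0 synonymous.
Position 2: none → 0 synonymous.
Position 3: GGU, GGC, GGA → 3 synonymous.
Total: 0 + 0 + 3 = 3.

3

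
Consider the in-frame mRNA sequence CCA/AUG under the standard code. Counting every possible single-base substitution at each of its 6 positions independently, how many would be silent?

Codon 1 (CCA, Pro): 3 synonymous substitutions.
Codon 2 (AUG, Met): 0 synonymous substitutions.
Total: 3 + 0 = 3.

3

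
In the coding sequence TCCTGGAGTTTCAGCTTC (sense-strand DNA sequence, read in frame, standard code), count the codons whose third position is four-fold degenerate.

1

Codon 1 TCC (Ser): third position 4-fold.
Codon 2 TGG (Trp): third position 1-fold.
Codon 3 AGT (Ser): third position 2-fold.
Codon 4 TTC (Phe): third position 2-fold.
Codon 5 AGC (Ser): third position 2-fold.
Codon 6 TTC (Phe): third position 2-fold.
Four-fold degenerate third positions: 1.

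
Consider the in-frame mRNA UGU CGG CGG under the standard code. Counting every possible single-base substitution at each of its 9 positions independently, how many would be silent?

9

Codon 1 (UGU, Cys): 1 synonymous substitution.
Codon 2 (CGG, Arg): 4 synonymous substitutions.
Codon 3 (CGG, Arg): 4 synonymous substitutions.
Total: 1 + 4 + 4 = 9.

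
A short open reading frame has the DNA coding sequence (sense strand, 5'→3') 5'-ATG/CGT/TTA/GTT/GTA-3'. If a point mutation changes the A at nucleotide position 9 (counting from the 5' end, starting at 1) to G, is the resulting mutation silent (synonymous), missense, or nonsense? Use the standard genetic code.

silent

Position 9 falls in codon 3: TTA → Leu.
After the substitution the codon is TTG → Leu.
Both encode Leu, so the change is synonymous.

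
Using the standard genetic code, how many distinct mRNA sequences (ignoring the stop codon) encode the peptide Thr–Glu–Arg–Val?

192

Thr: 4 codons.
Glu: 2 codons.
Arg: 6 codons.
Val: 4 codons.
4 × 2 × 6 × 4 = 192.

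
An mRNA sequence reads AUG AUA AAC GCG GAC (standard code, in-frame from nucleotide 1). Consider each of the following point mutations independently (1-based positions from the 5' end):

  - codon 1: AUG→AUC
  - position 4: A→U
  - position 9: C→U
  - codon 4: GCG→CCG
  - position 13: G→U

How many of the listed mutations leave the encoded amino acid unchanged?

Codon 1: AUG (Met) → AUC (Ile) — missense.
Codon 2: AUA (Ile) → UUA (Leu) — missense.
Codon 3: AAC (Asn) → AAU (Asn) — synonymous.
Codon 4: GCG (Ala) → CCG (Pro) — missense.
Codon 5: GAC (Asp) → UAC (Tyr) — missense.
Synonymous: 1 of 5.

1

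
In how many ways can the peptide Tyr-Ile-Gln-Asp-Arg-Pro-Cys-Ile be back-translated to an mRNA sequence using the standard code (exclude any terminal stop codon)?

Tyr: 2 codons.
Ile: 3 codons.
Gln: 2 codons.
Asp: 2 codons.
Arg: 6 codons.
Pro: 4 codons.
Cys: 2 codons.
Ile: 3 codons.
2 × 3 × 2 × 2 × 6 × 4 × 2 × 3 = 3456.

3456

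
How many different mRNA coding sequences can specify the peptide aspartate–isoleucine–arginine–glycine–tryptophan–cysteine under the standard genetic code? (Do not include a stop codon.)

Asp: 2 codons.
Ile: 3 codons.
Arg: 6 codons.
Gly: 4 codons.
Trp: 1 codon.
Cys: 2 codons.
2 × 3 × 6 × 4 × 1 × 2 = 288.

288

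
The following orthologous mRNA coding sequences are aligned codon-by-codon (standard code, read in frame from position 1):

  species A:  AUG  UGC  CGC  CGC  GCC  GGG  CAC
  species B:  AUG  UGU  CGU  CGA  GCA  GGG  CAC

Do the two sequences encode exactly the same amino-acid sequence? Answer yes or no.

yes

Codon 1: AUG Met / AUG Met — identical.
Codon 2: UGC Cys / UGU Cys — synonymous.
Codon 3: CGC Arg / CGU Arg — synonymous.
Codon 4: CGC Arg / CGA Arg — synonymous.
Codon 5: GCC Ala / GCA Ala — synonymous.
Codon 6: GGG Gly / GGG Gly — identical.
Codon 7: CAC His / CAC His — identical.
Nonsynonymous differences: 0 → same protein.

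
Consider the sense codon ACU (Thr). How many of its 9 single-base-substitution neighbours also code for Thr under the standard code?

3

Position 1: none → 0 synonymous.
Position 2: none → 0 synonymous.
Position 3: ACC, ACA, ACG → 3 synonymous.
Total: 0 + 0 + 3 = 3.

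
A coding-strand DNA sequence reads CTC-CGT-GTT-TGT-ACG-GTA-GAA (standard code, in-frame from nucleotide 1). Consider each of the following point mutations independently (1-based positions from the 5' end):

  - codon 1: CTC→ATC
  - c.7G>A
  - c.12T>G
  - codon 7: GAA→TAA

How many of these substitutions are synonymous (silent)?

Codon 1: CTC (Leu) → ATC (Ile) — missense.
Codon 3: GTT (Val) → ATT (Ile) — missense.
Codon 4: TGT (Cys) → TGG (Trp) — missense.
Codon 7: GAA (Glu) → TAA (Stop) — nonsense.
Synonymous: 0 of 4.

0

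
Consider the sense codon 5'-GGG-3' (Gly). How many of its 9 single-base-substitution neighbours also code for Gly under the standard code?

Position 1: none → 0 synonymous.
Position 2: none → 0 synonymous.
Position 3: GGT, GGC, GGA → 3 synonymous.
Total: 0 + 0 + 3 = 3.

3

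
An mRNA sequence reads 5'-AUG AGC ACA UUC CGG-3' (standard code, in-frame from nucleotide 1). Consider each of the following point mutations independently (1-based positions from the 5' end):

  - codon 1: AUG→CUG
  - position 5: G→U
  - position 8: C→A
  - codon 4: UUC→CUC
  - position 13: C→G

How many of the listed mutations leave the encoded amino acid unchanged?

0

Codon 1: AUG (Met) → CUG (Leu) — missense.
Codon 2: AGC (Ser) → AUC (Ile) — missense.
Codon 3: ACA (Thr) → AAA (Lys) — missense.
Codon 4: UUC (Phe) → CUC (Leu) — missense.
Codon 5: CGG (Arg) → GGG (Gly) — missense.
Synonymous: 0 of 5.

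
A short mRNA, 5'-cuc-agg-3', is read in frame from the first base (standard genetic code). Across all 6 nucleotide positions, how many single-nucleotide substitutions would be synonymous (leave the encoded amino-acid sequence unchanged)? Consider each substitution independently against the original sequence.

5

Codon 1 (CUC, Leu): 3 synonymous substitutions.
Codon 2 (AGG, Arg): 2 synonymous substitutions.
Total: 3 + 2 = 5.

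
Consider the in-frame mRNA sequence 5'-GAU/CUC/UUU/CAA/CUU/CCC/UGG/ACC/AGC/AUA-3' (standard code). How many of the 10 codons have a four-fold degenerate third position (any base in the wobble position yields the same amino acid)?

Codon 1 GAU (Asp): third position 2-fold.
Codon 2 CUC (Leu): third position 4-fold.
Codon 3 UUU (Phe): third position 2-fold.
Codon 4 CAA (Gln): third position 2-fold.
Codon 5 CUU (Leu): third position 4-fold.
Codon 6 CCC (Pro): third position 4-fold.
Codon 7 UGG (Trp): third position 1-fold.
Codon 8 ACC (Thr): third position 4-fold.
Codon 9 AGC (Ser): third position 2-fold.
Codon 10 AUA (Ile): third position 3-fold.
Four-fold degenerate third positions: 4.

4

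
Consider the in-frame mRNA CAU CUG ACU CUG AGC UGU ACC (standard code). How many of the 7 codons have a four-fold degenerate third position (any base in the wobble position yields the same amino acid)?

4

Codon 1 CAU (His): third position 2-fold.
Codon 2 CUG (Leu): third position 4-fold.
Codon 3 ACU (Thr): third position 4-fold.
Codon 4 CUG (Leu): third position 4-fold.
Codon 5 AGC (Ser): third position 2-fold.
Codon 6 UGU (Cys): third position 2-fold.
Codon 7 ACC (Thr): third position 4-fold.
Four-fold degenerate third positions: 4.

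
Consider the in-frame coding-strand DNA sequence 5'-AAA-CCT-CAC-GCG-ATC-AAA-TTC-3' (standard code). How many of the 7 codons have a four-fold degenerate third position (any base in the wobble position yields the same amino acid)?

2

Codon 1 AAA (Lys): third position 2-fold.
Codon 2 CCT (Pro): third position 4-fold.
Codon 3 CAC (His): third position 2-fold.
Codon 4 GCG (Ala): third position 4-fold.
Codon 5 ATC (Ile): third position 3-fold.
Codon 6 AAA (Lys): third position 2-fold.
Codon 7 TTC (Phe): third position 2-fold.
Four-fold degenerate third positions: 2.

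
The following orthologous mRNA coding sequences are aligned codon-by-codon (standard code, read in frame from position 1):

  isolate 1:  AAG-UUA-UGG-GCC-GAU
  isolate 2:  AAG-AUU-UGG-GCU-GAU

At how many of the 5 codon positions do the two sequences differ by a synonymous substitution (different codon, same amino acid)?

Codon 1: AAG Lys / AAG Lys — identical.
Codon 2: UUA Leu / AUU Ile — nonsynonymous.
Codon 3: UGG Trp / UGG Trp — identical.
Codon 4: GCC Ala / GCU Ala — synonymous.
Codon 5: GAU Asp / GAU Asp — identical.
Synonymous differences: 1.

1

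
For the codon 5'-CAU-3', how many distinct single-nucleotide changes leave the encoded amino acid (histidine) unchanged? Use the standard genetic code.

1

Position 1: none → 0 synonymous.
Position 2: none → 0 synonymous.
Position 3: CAC → 1 synonymous.
Total: 0 + 0 + 1 = 1.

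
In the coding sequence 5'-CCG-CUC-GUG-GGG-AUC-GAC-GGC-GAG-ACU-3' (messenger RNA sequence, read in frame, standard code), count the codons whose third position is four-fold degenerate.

6

Codon 1 CCG (Pro): third position 4-fold.
Codon 2 CUC (Leu): third position 4-fold.
Codon 3 GUG (Val): third position 4-fold.
Codon 4 GGG (Gly): third position 4-fold.
Codon 5 AUC (Ile): third position 3-fold.
Codon 6 GAC (Asp): third position 2-fold.
Codon 7 GGC (Gly): third position 4-fold.
Codon 8 GAG (Glu): third position 2-fold.
Codon 9 ACU (Thr): third position 4-fold.
Four-fold degenerate third positions: 6.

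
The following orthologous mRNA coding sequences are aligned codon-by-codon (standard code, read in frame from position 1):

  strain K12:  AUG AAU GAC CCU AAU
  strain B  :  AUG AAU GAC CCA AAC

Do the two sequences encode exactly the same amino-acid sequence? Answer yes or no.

Codon 1: AUG Met / AUG Met — identical.
Codon 2: AAU Asn / AAU Asn — identical.
Codon 3: GAC Asp / GAC Asp — identical.
Codon 4: CCU Pro / CCA Pro — synonymous.
Codon 5: AAU Asn / AAC Asn — synonymous.
Nonsynonymous differences: 0 → same protein.

yes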